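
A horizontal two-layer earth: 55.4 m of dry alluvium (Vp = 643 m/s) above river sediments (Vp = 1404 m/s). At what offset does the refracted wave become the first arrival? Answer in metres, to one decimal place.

x_cross = 2h·√((V₂+V₁)/(V₂−V₁)).
(V₂+V₁)/(V₂−V₁) = (1404+643)/(1404−643) = 2.6899; √ = 1.6401.
x_cross = 2·55.4·1.6401 = 181.72 m.

181.7 m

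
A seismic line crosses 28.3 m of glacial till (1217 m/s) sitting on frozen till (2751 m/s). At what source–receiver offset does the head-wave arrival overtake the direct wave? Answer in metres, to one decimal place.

x_cross = 2h·√((V₂+V₁)/(V₂−V₁)).
(V₂+V₁)/(V₂−V₁) = (2751+1217)/(2751−1217) = 2.5867; √ = 1.6083.
x_cross = 2·28.3·1.6083 = 91.03 m.

91.0 m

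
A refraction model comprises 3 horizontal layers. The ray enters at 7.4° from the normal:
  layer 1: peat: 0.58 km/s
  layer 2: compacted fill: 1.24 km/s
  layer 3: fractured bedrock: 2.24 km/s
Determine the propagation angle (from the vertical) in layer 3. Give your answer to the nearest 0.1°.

29.8°

Ray parameter p = sin 7.4° / 0.58 = 2.2206e-01 s/km.
sin θ_3 = p·V_3 = 2.2206e-01 × 2.24 = 0.4974.
θ_3 = arcsin 0.4974 = 29.83°.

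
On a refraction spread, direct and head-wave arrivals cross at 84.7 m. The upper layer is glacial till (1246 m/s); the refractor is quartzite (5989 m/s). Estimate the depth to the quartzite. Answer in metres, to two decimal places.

x_cross = 2h·√((V₂+V₁)/(V₂−V₁)) → h = x_cross / (2·√((V₂+V₁)/(V₂−V₁))).
√((V₂+V₁)/(V₂−V₁)) = √((5989+1246)/(5989−1246)) = 1.2351.
h = 84.7 / (2·1.2351) = 34.29 m.

34.29 m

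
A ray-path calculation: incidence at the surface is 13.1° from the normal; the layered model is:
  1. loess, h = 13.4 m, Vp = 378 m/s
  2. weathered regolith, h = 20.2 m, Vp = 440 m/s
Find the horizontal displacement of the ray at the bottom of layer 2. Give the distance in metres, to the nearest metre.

Ray parameter p = sin 13.1° / 378 m/s = 5.9961e-04 s/m.
Layer 1: θ = 13.10°; offset = 13.4·tan 13.10° = 3.118 m.
Layer 2: sin θ = p·440 = 0.2638 → θ = 15.30°; offset = 20.2·tan 15.30° = 5.525 m.
Summing the layer offsets gives 8.643 m.

9 m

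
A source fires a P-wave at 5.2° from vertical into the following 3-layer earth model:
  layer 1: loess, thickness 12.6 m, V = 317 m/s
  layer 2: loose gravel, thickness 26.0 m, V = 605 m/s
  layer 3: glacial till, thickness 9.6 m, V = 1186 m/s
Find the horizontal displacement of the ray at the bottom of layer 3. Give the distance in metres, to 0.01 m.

Apply Snell's law at each interface; in layer i the horizontal offset is hᵢ·tan θᵢ.
Layer 1: θ = 5.20°; offset = 12.6·tan 5.20° = 1.1467 m.
Layer 2: sin θ = 605·sin 5.2°/317 = 0.1730, θ = 9.96°; offset = 26.0·tan 9.96° = 4.5661 m.
Layer 3: sin θ = 1186·sin 5.2°/317 = 0.3391, θ = 19.82°; offset = 9.6·tan 19.82° = 3.4602 m.
Total horizontal offset = 9.1731 m.

9.17 m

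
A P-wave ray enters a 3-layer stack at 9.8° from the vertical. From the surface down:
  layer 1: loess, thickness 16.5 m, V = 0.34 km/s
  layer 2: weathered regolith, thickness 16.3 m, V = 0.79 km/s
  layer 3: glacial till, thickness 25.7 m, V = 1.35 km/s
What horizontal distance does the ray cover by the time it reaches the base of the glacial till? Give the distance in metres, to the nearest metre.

33 m

Apply Snell's law at each interface; in layer i the horizontal offset is hᵢ·tan θᵢ.
Layer 1: θ = 9.80°; offset = 16.5·tan 9.80° = 2.850 m.
Layer 2: sin θ = 0.79·sin 9.8°/0.34 = 0.3955, θ = 23.30°; offset = 16.3·tan 23.30° = 7.019 m.
Layer 3: sin θ = 1.35·sin 9.8°/0.34 = 0.6758, θ = 42.52°; offset = 25.7·tan 42.52° = 23.565 m.
Summing the layer offsets gives 33.434 m.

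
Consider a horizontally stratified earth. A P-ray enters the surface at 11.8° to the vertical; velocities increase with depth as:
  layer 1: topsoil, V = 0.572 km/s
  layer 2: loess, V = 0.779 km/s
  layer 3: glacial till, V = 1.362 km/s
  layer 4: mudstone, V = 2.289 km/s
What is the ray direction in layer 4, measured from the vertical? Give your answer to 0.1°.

54.9°

Ray parameter p = sin 11.8° / 0.572 = 3.5751e-01 s/km.
sin θ_4 = p·V_4 = 3.5751e-01 × 2.289 = 0.8183.
θ_4 = arcsin 0.8183 = 54.92°.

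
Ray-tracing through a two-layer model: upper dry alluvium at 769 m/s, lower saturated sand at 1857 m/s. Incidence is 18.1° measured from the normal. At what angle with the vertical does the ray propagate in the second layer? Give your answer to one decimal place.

Snell's law: sin θ₂ = (V₂/V₁)·sin θ₁ = (1857/769)·sin 18.1° = 0.7502.
θ₂ = arcsin 0.7502 = 48.61° from the normal.

48.6°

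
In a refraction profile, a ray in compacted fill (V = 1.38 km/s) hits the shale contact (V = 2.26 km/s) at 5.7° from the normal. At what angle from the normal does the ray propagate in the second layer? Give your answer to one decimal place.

sin θ₁/V₁ = sin θ₂/V₂ ⇒ sin θ₂ = 2.26·sin 5.7°/1.38 = 2.26·0.0993/1.38 = 0.1627.
θ₂ = arcsin 0.1627 = 9.36° from the normal.

9.4°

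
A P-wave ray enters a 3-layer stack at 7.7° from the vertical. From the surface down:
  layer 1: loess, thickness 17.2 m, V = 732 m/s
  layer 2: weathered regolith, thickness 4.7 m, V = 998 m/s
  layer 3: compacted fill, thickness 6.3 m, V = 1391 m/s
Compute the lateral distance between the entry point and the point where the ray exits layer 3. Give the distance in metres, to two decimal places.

Apply Snell's law at each interface; in layer i the horizontal offset is hᵢ·tan θᵢ.
Layer 1: θ = 7.70°; offset = 17.2·tan 7.70° = 2.3255 m.
Layer 2: sin θ = 998·sin 7.7°/732 = 0.1827, θ = 10.53°; offset = 4.7·tan 10.53° = 0.8733 m.
Layer 3: sin θ = 1391·sin 7.7°/732 = 0.2546, θ = 14.75°; offset = 6.3·tan 14.75° = 1.6587 m.
Summing the layer offsets gives 4.8575 m.

4.86 m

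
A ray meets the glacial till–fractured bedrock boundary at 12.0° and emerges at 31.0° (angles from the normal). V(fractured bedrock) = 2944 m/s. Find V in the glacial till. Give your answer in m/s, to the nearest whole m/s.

1188 m/s

sin 12.0° = 0.2079; sin 31.0° = 0.5150.
V₁ = V₂·(sin θ₁/sin θ₂) = 2944·(0.2079/0.5150) = 1188.44 m/s.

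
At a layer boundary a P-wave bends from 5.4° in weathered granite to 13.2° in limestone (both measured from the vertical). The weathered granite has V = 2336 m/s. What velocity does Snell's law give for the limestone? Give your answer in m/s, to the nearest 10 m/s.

sin 5.4° = 0.0941; sin 13.2° = 0.2284.
V₂ = V₁·(sin θ₂/sin θ₁) = 2336·(0.2284/0.0941) = 5668.23 m/s.

5670 m/s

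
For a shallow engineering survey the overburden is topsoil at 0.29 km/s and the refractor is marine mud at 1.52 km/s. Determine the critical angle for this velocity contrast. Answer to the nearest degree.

11°

At critical incidence the refracted ray runs along the interface (θ₂ = 90°), so sin θ_c = V₁/V₂.
θ_c = arcsin(0.29/1.52) = arcsin 0.1908 = 11.00°.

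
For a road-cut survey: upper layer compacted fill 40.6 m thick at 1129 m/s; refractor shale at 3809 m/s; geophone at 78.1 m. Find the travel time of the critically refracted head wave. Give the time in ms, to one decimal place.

t = x/V₂ + 2h·√(V₂²−V₁²)/(V₁V₂).
√(V₂²−V₁²) = √(3809²−1129²) = 3637.8 m/s; delay term = 2·40.6·3637.8/(1129·3809) = 0.06869 s.
t = 78.1/3809 + 0.06869 = 0.08919 s.

89.2 ms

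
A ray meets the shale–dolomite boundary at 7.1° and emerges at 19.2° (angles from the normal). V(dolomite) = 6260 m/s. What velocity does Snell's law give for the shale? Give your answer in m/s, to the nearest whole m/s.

2353 m/s

sin 7.1° = 0.1236; sin 19.2° = 0.3289.
V₁ = V₂·(sin θ₁/sin θ₂) = 6260·(0.1236/0.3289) = 2352.76 m/s.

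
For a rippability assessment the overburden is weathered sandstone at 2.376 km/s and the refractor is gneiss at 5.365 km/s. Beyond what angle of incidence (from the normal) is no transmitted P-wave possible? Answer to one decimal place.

Critical incidence: sin θ_c = V₁/V₂ = 2.376/5.365 = 0.4429.
θ_c = arcsin 0.4429 = 26.29°.

26.3°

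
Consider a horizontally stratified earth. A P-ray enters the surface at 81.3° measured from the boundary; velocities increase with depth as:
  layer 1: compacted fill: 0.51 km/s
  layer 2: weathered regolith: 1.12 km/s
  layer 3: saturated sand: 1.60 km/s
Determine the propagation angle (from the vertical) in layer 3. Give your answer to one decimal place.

From the normal: θ₁ = 90° − 81.3° = 8.7°.
Snell's law across each interface conserves sin θ / V, so sin θ_3 = V_3·sin θ₁/V₁.
sin θ_3 = 1.60 × sin 8.7° / 0.51 = 0.4745.
θ_3 = arcsin 0.4745 = 28.33°.

28.3°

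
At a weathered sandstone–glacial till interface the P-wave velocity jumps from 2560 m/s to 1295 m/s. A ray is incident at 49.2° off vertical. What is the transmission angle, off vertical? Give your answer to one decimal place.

Snell's law: sin θ₂ = (V₂/V₁)·sin θ₁ = (1295/2560)·sin 49.2° = 0.3829.
θ₂ = arcsin 0.3829 = 22.52° from the normal.

22.5°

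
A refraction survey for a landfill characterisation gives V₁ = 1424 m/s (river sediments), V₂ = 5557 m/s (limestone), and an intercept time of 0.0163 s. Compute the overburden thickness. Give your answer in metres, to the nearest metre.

12 m

θ_c = arcsin(1424/5557) = 14.85°; cos θ_c = 0.9666.
tᵢ = 2h cos θ_c/V₁ ⇒ h = tᵢ·V₁/(2 cos θ_c) = 0.0163·1424/(2·0.9666) = 12.01 m.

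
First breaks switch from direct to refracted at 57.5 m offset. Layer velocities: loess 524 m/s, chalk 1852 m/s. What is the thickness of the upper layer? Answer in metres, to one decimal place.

21.5 m

x_cross = 2h·√((V₂+V₁)/(V₂−V₁)) → h = x_cross / (2·√((V₂+V₁)/(V₂−V₁))).
√((V₂+V₁)/(V₂−V₁)) = √((1852+524)/(1852−524)) = 1.3376.
h = 57.5 / (2·1.3376) = 21.49 m.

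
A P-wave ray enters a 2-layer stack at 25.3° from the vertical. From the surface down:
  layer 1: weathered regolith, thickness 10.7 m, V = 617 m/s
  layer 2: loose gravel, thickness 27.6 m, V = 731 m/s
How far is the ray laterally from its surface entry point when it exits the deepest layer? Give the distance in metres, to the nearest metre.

21 m

Ray parameter p = sin 25.3° / 617 m/s = 6.9264e-04 s/m.
Layer 1: θ = 25.30°; offset = 10.7·tan 25.30° = 5.058 m.
Layer 2: sin θ = p·731 = 0.5063 → θ = 30.42°; offset = 27.6·tan 30.42° = 16.205 m.
Summing the layer offsets gives 21.263 m.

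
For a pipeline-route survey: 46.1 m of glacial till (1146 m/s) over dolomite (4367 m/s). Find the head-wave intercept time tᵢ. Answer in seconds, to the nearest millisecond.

tᵢ = 2h·√(V₂²−V₁²)/(V₁V₂).
√(V₂²−V₁²) = √(4367²−1146²) = 4213.9 m/s.
tᵢ = 2·46.1·4213.9/(1146·4367) = 0.07763 s.

0.078 s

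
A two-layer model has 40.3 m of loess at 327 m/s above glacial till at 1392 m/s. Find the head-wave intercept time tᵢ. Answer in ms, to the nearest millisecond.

θ_c = arcsin(V₁/V₂) = arcsin(327/1392) = 13.59°; cos θ_c = 0.9720.
tᵢ = 2h·cos θ_c / V₁ = 2·40.3·0.9720 / 327 = 0.23959 s.

240 ms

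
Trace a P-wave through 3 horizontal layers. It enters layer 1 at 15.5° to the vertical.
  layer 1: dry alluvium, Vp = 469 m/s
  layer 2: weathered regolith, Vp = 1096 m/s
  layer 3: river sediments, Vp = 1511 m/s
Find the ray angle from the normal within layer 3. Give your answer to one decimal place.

59.4°

Snell's law across each interface conserves sin θ / V, so sin θ_3 = V_3·sin θ₁/V₁.
sin θ_3 = 1511 × sin 15.5° / 469 = 0.8610.
θ_3 = arcsin 0.8610 = 59.43°.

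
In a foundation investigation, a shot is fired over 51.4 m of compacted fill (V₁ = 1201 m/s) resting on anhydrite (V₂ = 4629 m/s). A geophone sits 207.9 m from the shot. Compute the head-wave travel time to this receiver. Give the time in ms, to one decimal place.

127.6 ms

t = x/V₂ + 2h·√(V₂²−V₁²)/(V₁V₂).
√(V₂²−V₁²) = √(4629²−1201²) = 4470.5 m/s; delay term = 2·51.4·4470.5/(1201·4629) = 0.08266 s.
t = 207.9/4629 + 0.08266 = 0.12758 s.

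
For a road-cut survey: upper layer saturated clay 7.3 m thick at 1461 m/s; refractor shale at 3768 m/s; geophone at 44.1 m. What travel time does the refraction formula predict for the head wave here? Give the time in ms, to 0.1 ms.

20.9 ms

t = x/V₂ + 2h·√(V₂²−V₁²)/(V₁V₂).
√(V₂²−V₁²) = √(3768²−1461²) = 3473.2 m/s; delay term = 2·7.3·3473.2/(1461·3768) = 0.00921 s.
t = 44.1/3768 + 0.00921 = 0.02092 s.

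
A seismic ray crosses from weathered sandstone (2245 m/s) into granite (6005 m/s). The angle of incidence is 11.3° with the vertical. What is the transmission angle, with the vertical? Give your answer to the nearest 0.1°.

31.6°

Snell's law: sin θ₂ = (V₂/V₁)·sin θ₁ = (6005/2245)·sin 11.3° = 0.5241.
θ₂ = arcsin 0.5241 = 31.61° from the normal.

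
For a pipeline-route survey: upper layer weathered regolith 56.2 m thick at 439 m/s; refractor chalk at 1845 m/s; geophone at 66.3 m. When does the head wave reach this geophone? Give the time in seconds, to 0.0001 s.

t = x/V₂ + 2h·√(V₂²−V₁²)/(V₁V₂).
√(V₂²−V₁²) = √(1845²−439²) = 1792.0 m/s; delay term = 2·56.2·1792.0/(439·1845) = 0.24868 s.
t = 66.3/1845 + 0.24868 = 0.28462 s.

0.2846 s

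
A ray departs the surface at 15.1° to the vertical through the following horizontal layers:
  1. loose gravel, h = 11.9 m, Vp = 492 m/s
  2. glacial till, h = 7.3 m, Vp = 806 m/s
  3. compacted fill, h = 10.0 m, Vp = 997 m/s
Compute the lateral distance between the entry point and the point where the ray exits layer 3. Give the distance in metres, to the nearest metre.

Ray parameter p = sin 15.1° / 492 m/s = 5.2948e-04 s/m.
Layer 1: θ = 15.10°; offset = 11.9·tan 15.10° = 3.211 m.
Layer 2: sin θ = p·806 = 0.4268 → θ = 25.26°; offset = 7.3·tan 25.26° = 3.445 m.
Layer 3: sin θ = p·997 = 0.5279 → θ = 31.86°; offset = 10.0·tan 31.86° = 6.216 m.
Total horizontal offset = 12.871 m.

13 m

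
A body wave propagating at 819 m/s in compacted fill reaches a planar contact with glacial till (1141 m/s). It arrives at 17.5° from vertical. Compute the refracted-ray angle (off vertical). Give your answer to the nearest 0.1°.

24.8°

sin θ₁/V₁ = sin θ₂/V₂ ⇒ sin θ₂ = 1141·sin 17.5°/819 = 1141·0.3007/819 = 0.4189.
θ₂ = arcsin 0.4189 = 24.77° from the normal.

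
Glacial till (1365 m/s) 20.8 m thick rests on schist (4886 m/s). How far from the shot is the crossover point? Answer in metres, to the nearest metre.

55 m

x_cross = 2h·√((V₂+V₁)/(V₂−V₁)).
(V₂+V₁)/(V₂−V₁) = (4886+1365)/(4886−1365) = 1.7753; √ = 1.3324.
x_cross = 2·20.8·1.3324 = 55.43 m.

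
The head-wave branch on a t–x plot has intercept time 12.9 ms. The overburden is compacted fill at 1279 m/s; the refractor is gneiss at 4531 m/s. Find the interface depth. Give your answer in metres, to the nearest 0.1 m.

θ_c = arcsin(1279/4531) = 16.40°; cos θ_c = 0.9593.
tᵢ = 2h cos θ_c/V₁ ⇒ h = tᵢ·V₁/(2 cos θ_c) = 0.0129·1279/(2·0.9593) = 8.60 m.

8.6 m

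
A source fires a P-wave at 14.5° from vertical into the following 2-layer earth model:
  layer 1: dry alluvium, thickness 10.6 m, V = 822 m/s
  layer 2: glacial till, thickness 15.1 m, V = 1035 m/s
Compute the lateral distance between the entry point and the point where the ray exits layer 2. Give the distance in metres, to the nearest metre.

8 m

Apply Snell's law at each interface; in layer i the horizontal offset is hᵢ·tan θᵢ.
Layer 1: θ = 14.50°; offset = 10.6·tan 14.50° = 2.741 m.
Layer 2: sin θ = 1035·sin 14.5°/822 = 0.3153, θ = 18.38°; offset = 15.1·tan 18.38° = 5.016 m.
Summing the layer offsets gives 7.758 m.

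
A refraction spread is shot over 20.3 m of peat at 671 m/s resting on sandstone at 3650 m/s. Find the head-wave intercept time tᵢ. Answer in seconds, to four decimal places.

0.0595 s

tᵢ = 2h·√(V₂²−V₁²)/(V₁V₂).
√(V₂²−V₁²) = √(3650²−671²) = 3587.8 m/s.
tᵢ = 2·20.3·3587.8/(671·3650) = 0.05948 s.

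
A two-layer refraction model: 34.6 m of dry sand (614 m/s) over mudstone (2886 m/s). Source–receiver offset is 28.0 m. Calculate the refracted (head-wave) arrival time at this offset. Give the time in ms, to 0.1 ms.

θ_c = arcsin(V₁/V₂) = arcsin(614/2886) = 12.28°, cos θ_c = 0.9771.
Intercept time tᵢ = 2h cos θ_c / V₁ = 2·34.6·0.9771/614 = 0.11012 s.
t = x/V₂ + tᵢ = 28.0/2886 + 0.11012 = 0.11983 s.

119.8 ms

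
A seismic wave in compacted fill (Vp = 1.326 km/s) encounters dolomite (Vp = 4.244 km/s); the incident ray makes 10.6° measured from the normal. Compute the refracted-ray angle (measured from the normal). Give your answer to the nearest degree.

sin θ₁/V₁ = sin θ₂/V₂ ⇒ sin θ₂ = 4.244·sin 10.6°/1.326 = 4.244·0.1840/1.326 = 0.5888.
θ₂ = sin⁻¹(0.5888) = 36.07° (from vertical).

36°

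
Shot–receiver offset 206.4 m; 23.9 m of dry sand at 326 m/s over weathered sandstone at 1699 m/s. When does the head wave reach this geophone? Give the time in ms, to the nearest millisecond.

θ_c = arcsin(V₁/V₂) = arcsin(326/1699) = 11.06°, cos θ_c = 0.9814.
Intercept time tᵢ = 2h cos θ_c / V₁ = 2·23.9·0.9814/326 = 0.14390 s.
t = x/V₂ + tᵢ = 206.4/1699 + 0.14390 = 0.26538 s.

265 ms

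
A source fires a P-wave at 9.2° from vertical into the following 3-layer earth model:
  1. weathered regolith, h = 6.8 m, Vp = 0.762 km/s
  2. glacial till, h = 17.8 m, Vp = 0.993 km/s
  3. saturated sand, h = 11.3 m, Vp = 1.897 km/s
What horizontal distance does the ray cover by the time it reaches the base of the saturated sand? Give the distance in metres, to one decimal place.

9.8 m

p = sin θ₁/V₁ = sin 9.2°/0.762 = 2.0982e-01 s/km is conserved through the stack.
Layer 1: θ = 9.20°; offset = 6.8·tan 9.20° = 1.101 m.
Layer 2: sin θ = p·0.993 = 0.2083 → θ = 12.03°; offset = 17.8·tan 12.03° = 3.792 m.
Layer 3: sin θ = p·1.897 = 0.3980 → θ = 23.45°; offset = 11.3·tan 23.45° = 4.903 m.
Summing the layer offsets gives 9.796 m.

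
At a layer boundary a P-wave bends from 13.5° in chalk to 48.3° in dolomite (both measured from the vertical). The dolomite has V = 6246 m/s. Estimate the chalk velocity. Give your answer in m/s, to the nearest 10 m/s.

sin 13.5° = 0.2334; sin 48.3° = 0.7466.
V₁ = V₂·(sin θ₁/sin θ₂) = 6246·(0.2334/0.7466) = 1952.89 m/s.

1950 m/s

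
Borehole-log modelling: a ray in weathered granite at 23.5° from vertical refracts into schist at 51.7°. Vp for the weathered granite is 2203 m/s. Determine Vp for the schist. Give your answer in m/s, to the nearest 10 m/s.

4340 m/s

sin 23.5° = 0.3987; sin 51.7° = 0.7848.
V₂ = V₁·(sin θ₂/sin θ₁) = 2203·(0.7848/0.3987) = 4335.72 m/s.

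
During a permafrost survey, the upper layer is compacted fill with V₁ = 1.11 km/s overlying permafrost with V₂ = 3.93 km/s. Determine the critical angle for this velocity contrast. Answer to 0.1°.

At critical incidence the refracted ray runs along the interface (θ₂ = 90°), so sin θ_c = V₁/V₂.
θ_c = arcsin(1.11/3.93) = arcsin 0.2824 = 16.41°.

16.4°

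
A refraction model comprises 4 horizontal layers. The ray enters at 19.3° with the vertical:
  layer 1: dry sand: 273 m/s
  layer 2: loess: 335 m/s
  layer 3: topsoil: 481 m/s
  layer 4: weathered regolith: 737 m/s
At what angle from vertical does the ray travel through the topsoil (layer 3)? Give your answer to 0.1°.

35.6°

Snell's law across each interface conserves sin θ / V, so sin θ_3 = V_3·sin θ₁/V₁.
sin θ_3 = 481 × sin 19.3° / 273 = 0.5823.
θ_3 = arcsin 0.5823 = 35.61°.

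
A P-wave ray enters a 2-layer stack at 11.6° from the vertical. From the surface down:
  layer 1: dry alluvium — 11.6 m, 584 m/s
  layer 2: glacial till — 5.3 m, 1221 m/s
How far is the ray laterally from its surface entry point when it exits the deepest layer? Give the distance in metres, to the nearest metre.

5 m

Ray parameter p = sin 11.6° / 584 m/s = 3.4431e-04 s/m.
Layer 1: θ = 11.60°; offset = 11.6·tan 11.60° = 2.381 m.
Layer 2: sin θ = p·1221 = 0.4204 → θ = 24.86°; offset = 5.3·tan 24.86° = 2.456 m.
Total horizontal offset = 4.837 m.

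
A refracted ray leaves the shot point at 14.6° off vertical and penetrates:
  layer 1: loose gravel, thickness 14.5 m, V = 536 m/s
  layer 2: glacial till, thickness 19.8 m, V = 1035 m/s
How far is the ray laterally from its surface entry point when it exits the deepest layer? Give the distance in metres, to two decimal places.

14.81 m

Apply Snell's law at each interface; in layer i the horizontal offset is hᵢ·tan θᵢ.
Layer 1: θ = 14.60°; offset = 14.5·tan 14.60° = 3.7770 m.
Layer 2: sin θ = 1035·sin 14.6°/536 = 0.4867, θ = 29.13°; offset = 19.8·tan 29.13° = 11.0325 m.
Σ offsets = 14.8095 m.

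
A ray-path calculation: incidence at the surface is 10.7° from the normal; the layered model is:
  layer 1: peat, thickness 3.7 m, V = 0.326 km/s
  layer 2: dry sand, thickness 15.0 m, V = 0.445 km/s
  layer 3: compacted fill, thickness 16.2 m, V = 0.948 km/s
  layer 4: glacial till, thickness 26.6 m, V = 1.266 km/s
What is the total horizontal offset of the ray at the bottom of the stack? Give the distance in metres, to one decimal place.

42.7 m

p = sin θ₁/V₁ = sin 10.7°/0.326 = 5.6953e-01 s/km is conserved through the stack.
Layer 1: θ = 10.70°; offset = 3.7·tan 10.70° = 0.699 m.
Layer 2: sin θ = p·0.445 = 0.2534 → θ = 14.68°; offset = 15.0·tan 14.68° = 3.930 m.
Layer 3: sin θ = p·0.948 = 0.5399 → θ = 32.68°; offset = 16.2·tan 32.68° = 10.391 m.
Layer 4: sin θ = p·1.266 = 0.7210 → θ = 46.14°; offset = 26.6·tan 46.14° = 27.679 m.
Total horizontal offset = 42.700 m.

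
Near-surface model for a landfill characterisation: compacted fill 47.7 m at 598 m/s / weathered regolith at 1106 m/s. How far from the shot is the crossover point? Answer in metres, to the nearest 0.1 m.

θ_c = arcsin(598/1106) = 32.73°, so cos θ_c = 0.8412 and tᵢ = 2h cos θ_c/V₁ = 0.1342 s.
At crossover x/V₁ = x/V₂ + tᵢ ⇒ x = tᵢ/(1/V₁ − 1/V₂) = 0.13420/(1.6722e-03 − 9.0416e-04) = 174.72 m.

174.7 m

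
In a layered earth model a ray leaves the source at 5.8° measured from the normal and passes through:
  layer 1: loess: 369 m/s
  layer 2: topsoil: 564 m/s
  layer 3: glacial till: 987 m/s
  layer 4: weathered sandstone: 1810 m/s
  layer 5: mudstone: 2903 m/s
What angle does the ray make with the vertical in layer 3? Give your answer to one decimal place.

Ray parameter p = sin 5.8° / 369 = 2.7387e-04 s/m.
sin θ_3 = p·V_3 = 2.7387e-04 × 987 = 0.2703.
θ_3 = arcsin 0.2703 = 15.68°.

15.7°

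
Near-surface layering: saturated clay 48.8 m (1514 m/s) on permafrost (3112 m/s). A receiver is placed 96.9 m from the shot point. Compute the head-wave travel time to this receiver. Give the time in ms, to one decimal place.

θ_c = arcsin(V₁/V₂) = arcsin(1514/3112) = 29.11°, cos θ_c = 0.8737.
Intercept time tᵢ = 2h cos θ_c / V₁ = 2·48.8·0.8737/1514 = 0.05632 s.
t = x/V₂ + tᵢ = 96.9/3112 + 0.05632 = 0.08746 s.

87.5 ms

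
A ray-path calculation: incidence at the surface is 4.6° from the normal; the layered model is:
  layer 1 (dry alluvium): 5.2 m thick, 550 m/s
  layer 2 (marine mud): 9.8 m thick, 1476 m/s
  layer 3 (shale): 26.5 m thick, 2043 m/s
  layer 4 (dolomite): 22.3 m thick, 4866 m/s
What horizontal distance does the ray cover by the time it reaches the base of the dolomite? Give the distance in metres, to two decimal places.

33.30 m

Apply Snell's law at each interface; in layer i the horizontal offset is hᵢ·tan θᵢ.
Layer 1: θ = 4.60°; offset = 5.2·tan 4.60° = 0.4184 m.
Layer 2: sin θ = 1476·sin 4.6°/550 = 0.2152, θ = 12.43°; offset = 9.8·tan 12.43° = 2.1598 m.
Layer 3: sin θ = 2043·sin 4.6°/550 = 0.2979, θ = 17.33°; offset = 26.5·tan 17.33° = 8.2699 m.
Layer 4: sin θ = 4866·sin 4.6°/550 = 0.7095, θ = 45.20°; offset = 22.3·tan 45.20° = 22.4544 m.
Summing the layer offsets gives 33.3025 m.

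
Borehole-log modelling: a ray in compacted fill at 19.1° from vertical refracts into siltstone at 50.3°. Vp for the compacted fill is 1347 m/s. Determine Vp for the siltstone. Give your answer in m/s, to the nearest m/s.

3167 m/s

Snell's law: sin 19.1°/V₁ = sin 50.3°/V₂.
V₂ = V₁·sin 50.3°/sin 19.1° = 1347 × 2.3513 = 3167.25 m/s.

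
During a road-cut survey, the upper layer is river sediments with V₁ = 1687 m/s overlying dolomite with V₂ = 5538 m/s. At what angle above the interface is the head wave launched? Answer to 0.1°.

At critical incidence the refracted ray runs along the interface (θ₂ = 90°), so sin θ_c = V₁/V₂.
θ_c = arcsin(1687/5538) = arcsin 0.3046 = 17.74°.
Measured from the interface: 90° − 17.74° = 72.26°.

72.3°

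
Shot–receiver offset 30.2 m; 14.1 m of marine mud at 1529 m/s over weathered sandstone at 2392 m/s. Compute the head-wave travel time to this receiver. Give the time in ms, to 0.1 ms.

26.8 ms

t = x/V₂ + 2h·√(V₂²−V₁²)/(V₁V₂).
√(V₂²−V₁²) = √(2392²−1529²) = 1839.5 m/s; delay term = 2·14.1·1839.5/(1529·2392) = 0.01418 s.
t = 30.2/2392 + 0.01418 = 0.02681 s.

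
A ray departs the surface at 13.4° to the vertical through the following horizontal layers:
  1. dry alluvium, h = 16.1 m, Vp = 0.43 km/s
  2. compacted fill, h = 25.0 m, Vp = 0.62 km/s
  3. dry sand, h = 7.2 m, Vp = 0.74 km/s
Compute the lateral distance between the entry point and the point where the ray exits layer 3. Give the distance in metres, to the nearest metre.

Ray parameter p = sin 13.4° / 0.43 km/s = 5.3895e-01 s/km.
Layer 1: θ = 13.40°; offset = 16.1·tan 13.40° = 3.836 m.
Layer 2: sin θ = p·0.62 = 0.3341 → θ = 19.52°; offset = 25.0·tan 19.52° = 8.863 m.
Layer 3: sin θ = p·0.74 = 0.3988 → θ = 23.50°; offset = 7.2·tan 23.50° = 3.131 m.
Total horizontal offset = 15.830 m.

16 m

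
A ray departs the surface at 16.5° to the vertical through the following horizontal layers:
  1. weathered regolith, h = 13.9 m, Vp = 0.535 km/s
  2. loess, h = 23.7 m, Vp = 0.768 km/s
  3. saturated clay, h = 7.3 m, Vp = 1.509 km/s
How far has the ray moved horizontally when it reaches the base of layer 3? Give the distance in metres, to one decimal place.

Apply Snell's law at each interface; in layer i the horizontal offset is hᵢ·tan θᵢ.
Layer 1: θ = 16.50°; offset = 13.9·tan 16.50° = 4.117 m.
Layer 2: sin θ = 0.768·sin 16.5°/0.535 = 0.4077, θ = 24.06°; offset = 23.7·tan 24.06° = 10.582 m.
Layer 3: sin θ = 1.509·sin 16.5°/0.535 = 0.8011, θ = 53.23°; offset = 7.3·tan 53.23° = 9.770 m.
Σ offsets = 24.470 m.

24.5 m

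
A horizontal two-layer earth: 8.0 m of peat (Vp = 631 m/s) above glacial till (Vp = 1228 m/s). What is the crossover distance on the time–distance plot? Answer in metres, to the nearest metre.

x_cross = 2h·√((V₂+V₁)/(V₂−V₁)).
(V₂+V₁)/(V₂−V₁) = (1228+631)/(1228−631) = 3.1139; √ = 1.7646.
x_cross = 2·8.0·1.7646 = 28.23 m.

28 m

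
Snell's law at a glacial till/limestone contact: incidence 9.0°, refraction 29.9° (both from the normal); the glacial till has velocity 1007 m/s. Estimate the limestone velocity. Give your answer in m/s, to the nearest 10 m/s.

Snell's law: sin 9.0°/V₁ = sin 29.9°/V₂.
V₂ = V₁·sin 29.9°/sin 9.0° = 1007 × 3.1866 = 3208.87 m/s.

3210 m/s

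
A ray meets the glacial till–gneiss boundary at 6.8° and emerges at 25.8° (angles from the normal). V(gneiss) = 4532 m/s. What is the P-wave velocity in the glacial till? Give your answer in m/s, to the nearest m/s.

Snell's law: sin 6.8°/V₁ = sin 25.8°/V₂.
V₁ = V₂·sin 6.8°/sin 25.8° = 4532 × 0.2720 = 1232.92 m/s.

1233 m/s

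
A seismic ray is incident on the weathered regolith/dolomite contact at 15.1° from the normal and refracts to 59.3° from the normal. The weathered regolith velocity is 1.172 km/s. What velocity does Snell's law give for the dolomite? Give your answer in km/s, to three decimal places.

Snell's law: sin 15.1°/V₁ = sin 59.3°/V₂.
V₂ = V₁·sin 59.3°/sin 15.1° = 1.172 × 3.3007 = 3.868 km/s.

3.868 km/s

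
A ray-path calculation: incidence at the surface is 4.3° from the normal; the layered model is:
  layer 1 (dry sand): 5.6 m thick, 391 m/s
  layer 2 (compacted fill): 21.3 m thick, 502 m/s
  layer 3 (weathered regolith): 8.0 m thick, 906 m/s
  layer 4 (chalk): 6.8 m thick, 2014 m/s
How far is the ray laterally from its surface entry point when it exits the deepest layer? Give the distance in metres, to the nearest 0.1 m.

Ray parameter p = sin 4.3° / 391 m/s = 1.9176e-04 s/m.
Layer 1: θ = 4.30°; offset = 5.6·tan 4.30° = 0.421 m.
Layer 2: sin θ = p·502 = 0.0963 → θ = 5.52°; offset = 21.3·tan 5.52° = 2.060 m.
Layer 3: sin θ = p·906 = 0.1737 → θ = 10.01°; offset = 8.0·tan 10.01° = 1.411 m.
Layer 4: sin θ = p·2014 = 0.3862 → θ = 22.72°; offset = 6.8·tan 22.72° = 2.847 m.
Summing the layer offsets gives 6.740 m.

6.7 m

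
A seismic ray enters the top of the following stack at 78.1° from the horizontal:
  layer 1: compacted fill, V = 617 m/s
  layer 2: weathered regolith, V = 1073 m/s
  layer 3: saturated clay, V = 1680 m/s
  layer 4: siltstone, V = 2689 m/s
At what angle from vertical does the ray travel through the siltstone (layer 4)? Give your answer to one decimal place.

From the normal: θ₁ = 90° − 78.1° = 11.9°.
Snell's law across each interface conserves sin θ / V, so sin θ_4 = V_4·sin θ₁/V₁.
sin θ_4 = 2689 × sin 11.9° / 617 = 0.8987.
θ_4 = arcsin 0.8987 = 63.98°.

64.0°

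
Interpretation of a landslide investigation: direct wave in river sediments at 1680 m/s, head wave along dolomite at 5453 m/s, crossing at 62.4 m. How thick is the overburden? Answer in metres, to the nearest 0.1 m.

22.7 m

x_cross = 2h·√((V₂+V₁)/(V₂−V₁)) → h = x_cross / (2·√((V₂+V₁)/(V₂−V₁))).
√((V₂+V₁)/(V₂−V₁)) = √((5453+1680)/(5453−1680)) = 1.3750.
h = 62.4 / (2·1.3750) = 22.69 m.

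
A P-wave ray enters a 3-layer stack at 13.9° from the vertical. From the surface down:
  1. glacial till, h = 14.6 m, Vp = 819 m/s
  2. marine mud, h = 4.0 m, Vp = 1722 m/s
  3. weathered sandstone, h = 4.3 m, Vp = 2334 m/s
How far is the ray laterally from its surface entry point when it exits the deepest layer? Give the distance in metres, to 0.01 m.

p = sin θ₁/V₁ = sin 13.9°/819 = 2.9332e-04 s/m is conserved through the stack.
Layer 1: θ = 13.90°; offset = 14.6·tan 13.90° = 3.6131 m.
Layer 2: sin θ = p·1722 = 0.5051 → θ = 30.34°; offset = 4.0·tan 30.34° = 2.3409 m.
Layer 3: sin θ = p·2334 = 0.6846 → θ = 43.20°; offset = 4.3·tan 43.20° = 4.0386 m.
Σ offsets = 9.9927 m.

9.99 m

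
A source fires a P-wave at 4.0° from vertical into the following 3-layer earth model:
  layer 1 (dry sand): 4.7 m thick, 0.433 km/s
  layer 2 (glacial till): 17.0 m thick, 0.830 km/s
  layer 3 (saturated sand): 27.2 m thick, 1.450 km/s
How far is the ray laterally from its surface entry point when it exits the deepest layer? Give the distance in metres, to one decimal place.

Apply Snell's law at each interface; in layer i the horizontal offset is hᵢ·tan θᵢ.
Layer 1: θ = 4.00°; offset = 4.7·tan 4.00° = 0.329 m.
Layer 2: sin θ = 0.830·sin 4.0°/0.433 = 0.1337, θ = 7.68°; offset = 17.0·tan 7.68° = 2.294 m.
Layer 3: sin θ = 1.450·sin 4.0°/0.433 = 0.2336, θ = 13.51°; offset = 27.2·tan 13.51° = 6.535 m.
Summing the layer offsets gives 9.157 m.

9.2 m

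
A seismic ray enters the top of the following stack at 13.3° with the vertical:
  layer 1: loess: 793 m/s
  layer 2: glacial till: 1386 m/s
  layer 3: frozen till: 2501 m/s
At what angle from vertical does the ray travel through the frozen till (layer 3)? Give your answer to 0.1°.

Ray parameter p = sin 13.3° / 793 = 2.9010e-04 s/m.
sin θ_3 = p·V_3 = 2.9010e-04 × 2501 = 0.7255.
θ_3 = 46.51° from the vertical.

46.5°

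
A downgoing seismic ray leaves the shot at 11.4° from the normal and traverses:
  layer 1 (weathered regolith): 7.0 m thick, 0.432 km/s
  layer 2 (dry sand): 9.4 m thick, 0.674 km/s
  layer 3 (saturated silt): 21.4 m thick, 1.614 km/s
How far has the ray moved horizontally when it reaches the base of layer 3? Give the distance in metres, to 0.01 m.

Ray parameter p = sin 11.4° / 0.432 km/s = 4.5754e-01 s/km.
Layer 1: θ = 11.40°; offset = 7.0·tan 11.40° = 1.4114 m.
Layer 2: sin θ = p·0.674 = 0.3084 → θ = 17.96°; offset = 9.4·tan 17.96° = 3.0473 m.
Layer 3: sin θ = p·1.614 = 0.7385 → θ = 47.60°; offset = 21.4·tan 47.60° = 23.4370 m.
Summing the layer offsets gives 27.8958 m.

27.90 m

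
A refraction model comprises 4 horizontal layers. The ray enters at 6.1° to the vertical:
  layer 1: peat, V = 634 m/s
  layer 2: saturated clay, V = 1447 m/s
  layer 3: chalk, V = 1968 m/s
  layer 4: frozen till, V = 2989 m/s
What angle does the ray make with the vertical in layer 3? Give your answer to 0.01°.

Ray parameter p = sin 6.1° / 634 = 1.6761e-04 s/m.
sin θ_3 = p·V_3 = 1.6761e-04 × 1968 = 0.3299.
θ_3 = arcsin 0.3299 = 19.26°.

19.26°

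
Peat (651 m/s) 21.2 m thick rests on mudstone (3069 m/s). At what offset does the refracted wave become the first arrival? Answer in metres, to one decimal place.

52.6 m

θ_c = arcsin(651/3069) = 12.25°, so cos θ_c = 0.9772 and tᵢ = 2h cos θ_c/V₁ = 0.0636 s.
At crossover x/V₁ = x/V₂ + tᵢ ⇒ x = tᵢ/(1/V₁ − 1/V₂) = 0.06365/(1.5361e-03 − 3.2584e-04) = 52.59 m.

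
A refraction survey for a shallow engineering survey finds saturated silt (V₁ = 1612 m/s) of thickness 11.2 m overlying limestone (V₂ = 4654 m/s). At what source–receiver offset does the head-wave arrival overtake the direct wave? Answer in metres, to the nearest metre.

x_cross = 2h·√((V₂+V₁)/(V₂−V₁)).
(V₂+V₁)/(V₂−V₁) = (4654+1612)/(4654−1612) = 2.0598; √ = 1.4352.
x_cross = 2·11.2·1.4352 = 32.15 m.

32 m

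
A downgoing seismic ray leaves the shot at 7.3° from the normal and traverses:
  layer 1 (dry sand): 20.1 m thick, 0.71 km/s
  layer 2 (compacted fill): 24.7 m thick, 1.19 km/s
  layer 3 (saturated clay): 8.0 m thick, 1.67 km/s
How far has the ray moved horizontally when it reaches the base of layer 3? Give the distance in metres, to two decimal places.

p = sin θ₁/V₁ = sin 7.3°/0.71 = 1.7896e-01 s/km is conserved through the stack.
Layer 1: θ = 7.30°; offset = 20.1·tan 7.30° = 2.5749 m.
Layer 2: sin θ = p·1.19 = 0.2130 → θ = 12.30°; offset = 24.7·tan 12.30° = 5.3838 m.
Layer 3: sin θ = p·1.67 = 0.2989 → θ = 17.39°; offset = 8.0·tan 17.39° = 2.5055 m.
Σ offsets = 10.4642 m.

10.46 m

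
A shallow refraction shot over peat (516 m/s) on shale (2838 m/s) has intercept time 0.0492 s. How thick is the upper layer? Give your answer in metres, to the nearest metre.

13 m

h = tᵢ·V₁·V₂ / (2·√(V₂²−V₁²)).
√(V₂²−V₁²) = √(2838² − 516²) = 2790.7 m/s.
h = 0.0492 s × 516 × 2838 / (2 × 2790.7) = 12.91 m.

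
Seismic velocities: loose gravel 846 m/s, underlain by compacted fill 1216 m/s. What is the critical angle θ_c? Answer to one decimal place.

Critical incidence: sin θ_c = V₁/V₂ = 846/1216 = 0.6957.
θ_c = arcsin 0.6957 = 44.08°.

44.1°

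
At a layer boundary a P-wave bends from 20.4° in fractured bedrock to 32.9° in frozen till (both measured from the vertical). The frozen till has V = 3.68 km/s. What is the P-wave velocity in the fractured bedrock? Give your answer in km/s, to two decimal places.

sin 20.4° = 0.3486; sin 32.9° = 0.5432.
V₁ = V₂·(sin θ₁/sin θ₂) = 3.68·(0.3486/0.5432) = 2.36 km/s.

2.36 km/s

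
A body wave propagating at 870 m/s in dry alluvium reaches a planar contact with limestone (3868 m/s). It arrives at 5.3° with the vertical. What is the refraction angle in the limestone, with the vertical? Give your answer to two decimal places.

24.25°

sin θ₁/V₁ = sin θ₂/V₂ ⇒ sin θ₂ = 3868·sin 5.3°/870 = 3868·0.0924/870 = 0.4107.
θ₂ = sin⁻¹(0.4107) = 24.25° (from vertical).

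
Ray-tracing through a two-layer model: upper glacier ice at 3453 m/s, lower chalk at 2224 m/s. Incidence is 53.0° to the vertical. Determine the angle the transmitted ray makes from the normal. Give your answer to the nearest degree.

sin θ₁/V₁ = sin θ₂/V₂ ⇒ sin θ₂ = 2224·sin 53.0°/3453 = 2224·0.7986/3453 = 0.5144.
θ₂ = sin⁻¹(0.5144) = 30.96° (from vertical).

31°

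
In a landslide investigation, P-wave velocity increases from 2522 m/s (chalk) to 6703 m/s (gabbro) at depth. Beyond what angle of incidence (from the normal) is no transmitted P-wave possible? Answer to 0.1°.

Critical incidence: sin θ_c = V₁/V₂ = 2522/6703 = 0.3762.
θ_c = arcsin 0.3762 = 22.10°.

22.1°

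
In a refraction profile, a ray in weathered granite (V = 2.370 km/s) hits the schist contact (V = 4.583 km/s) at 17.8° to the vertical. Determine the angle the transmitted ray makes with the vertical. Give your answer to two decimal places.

36.24°

Snell's law: sin θ₂ = (V₂/V₁)·sin θ₁ = (4.583/2.370)·sin 17.8° = 0.5911.
θ₂ = arcsin 0.5911 = 36.24° from the normal.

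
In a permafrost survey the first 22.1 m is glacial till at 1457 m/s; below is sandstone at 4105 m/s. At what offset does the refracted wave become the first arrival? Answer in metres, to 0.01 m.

θ_c = arcsin(1457/4105) = 20.79°, so cos θ_c = 0.9349 and tᵢ = 2h cos θ_c/V₁ = 0.0284 s.
At crossover x/V₁ = x/V₂ + tᵢ ⇒ x = tᵢ/(1/V₁ − 1/V₂) = 0.02836/(6.8634e-04 − 2.4361e-04) = 64.06 m.

64.06 m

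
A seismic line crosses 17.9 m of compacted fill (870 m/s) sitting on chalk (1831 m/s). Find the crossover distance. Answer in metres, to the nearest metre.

60 m

x_cross = 2h·√((V₂+V₁)/(V₂−V₁)).
(V₂+V₁)/(V₂−V₁) = (1831+870)/(1831−870) = 2.8106; √ = 1.6765.
x_cross = 2·17.9·1.6765 = 60.02 m.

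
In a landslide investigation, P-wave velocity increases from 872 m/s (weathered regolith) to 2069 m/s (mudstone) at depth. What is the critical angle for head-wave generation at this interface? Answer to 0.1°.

24.9°

At critical incidence the refracted ray runs along the interface (θ₂ = 90°), so sin θ_c = V₁/V₂.
θ_c = arcsin(872/2069) = arcsin 0.4215 = 24.93°.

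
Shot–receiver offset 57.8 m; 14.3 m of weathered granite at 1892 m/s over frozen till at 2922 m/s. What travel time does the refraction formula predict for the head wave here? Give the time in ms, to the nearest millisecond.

31 ms

t = x/V₂ + 2h·√(V₂²−V₁²)/(V₁V₂).
√(V₂²−V₁²) = √(2922²−1892²) = 2226.8 m/s; delay term = 2·14.3·2226.8/(1892·2922) = 0.01152 s.
t = 57.8/2922 + 0.01152 = 0.03130 s.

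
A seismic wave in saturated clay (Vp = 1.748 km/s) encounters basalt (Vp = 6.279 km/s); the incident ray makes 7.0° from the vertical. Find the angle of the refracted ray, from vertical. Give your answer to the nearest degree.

Snell's law: sin θ₂ = (V₂/V₁)·sin θ₁ = (6.279/1.748)·sin 7.0° = 0.4378.
θ₂ = arcsin 0.4378 = 25.96° from the normal.

26°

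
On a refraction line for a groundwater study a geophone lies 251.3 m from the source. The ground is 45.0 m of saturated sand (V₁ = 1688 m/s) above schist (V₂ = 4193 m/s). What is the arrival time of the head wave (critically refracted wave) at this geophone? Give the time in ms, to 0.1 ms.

θ_c = arcsin(V₁/V₂) = arcsin(1688/4193) = 23.74°, cos θ_c = 0.9154.
Intercept time tᵢ = 2h cos θ_c / V₁ = 2·45.0·0.9154/1688 = 0.04881 s.
t = x/V₂ + tᵢ = 251.3/4193 + 0.04881 = 0.10874 s.

108.7 ms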